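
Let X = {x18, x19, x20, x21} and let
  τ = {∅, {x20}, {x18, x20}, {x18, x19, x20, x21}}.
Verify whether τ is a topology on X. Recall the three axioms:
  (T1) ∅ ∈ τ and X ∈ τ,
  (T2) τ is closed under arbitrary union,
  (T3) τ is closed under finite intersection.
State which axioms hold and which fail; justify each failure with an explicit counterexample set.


τ IS a topology on X.

Axiom (T1): ∅ ∈ τ? Yes; X ∈ τ? Yes.
Axiom (T2/T3): check pairwise unions and intersections of members of τ.
All pairwise intersections and unions checked — each lies in τ. Therefore τ satisfies (T1), (T2), (T3): it IS a topology on X.


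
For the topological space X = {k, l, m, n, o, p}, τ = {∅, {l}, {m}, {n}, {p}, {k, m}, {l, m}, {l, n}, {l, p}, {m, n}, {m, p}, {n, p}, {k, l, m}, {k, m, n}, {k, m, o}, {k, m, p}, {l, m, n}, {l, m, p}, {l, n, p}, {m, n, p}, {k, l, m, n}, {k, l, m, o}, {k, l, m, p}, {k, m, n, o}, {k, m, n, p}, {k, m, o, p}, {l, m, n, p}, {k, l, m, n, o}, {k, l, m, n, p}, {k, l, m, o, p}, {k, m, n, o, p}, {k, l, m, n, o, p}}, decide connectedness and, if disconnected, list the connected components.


(X, τ) is disconnected; components = [{l}, {n}, {p}, {k, m, o}].

Find clopen sets (U ∈ τ with X ∖ U ∈ τ):
  U = ∅, X ∖ U = {k, l, m, n, o, p} — both open, so U is clopen.
  U = {l}, X ∖ U = {k, m, n, o, p} — both open, so U is clopen.
  U = {n}, X ∖ U = {k, l, m, o, p} — both open, so U is clopen.
  U = {p}, X ∖ U = {k, l, m, n, o} — both open, so U is clopen.
  U = {l, n}, X ∖ U = {k, m, o, p} — both open, so U is clopen.
  U = {l, p}, X ∖ U = {k, m, n, o} — both open, so U is clopen.
  U = {n, p}, X ∖ U = {k, l, m, o} — both open, so U is clopen.
  U = {k, m, o}, X ∖ U = {l, n, p} — both open, so U is clopen.
  U = {l, n, p}, X ∖ U = {k, m, o} — both open, so U is clopen.
  U = {k, l, m, o}, X ∖ U = {n, p} — both open, so U is clopen.
  U = {k, m, n, o}, X ∖ U = {l, p} — both open, so U is clopen.
  U = {k, m, o, p}, X ∖ U = {l, n} — both open, so U is clopen.
  U = {k, l, m, n, o}, X ∖ U = {p} — both open, so U is clopen.
  U = {k, l, m, o, p}, X ∖ U = {n} — both open, so U is clopen.
  U = {k, m, n, o, p}, X ∖ U = {l} — both open, so U is clopen.
  U = {k, l, m, n, o, p}, X ∖ U = ∅ — both open, so U is clopen.
Nontrivial clopen(s) exist: e.g. {l}. So (X, τ) is disconnected.
Compute connected components by grouping points that agree on all clopens:
  component: {l}
  component: {n}
  component: {p}
  component: {k, m, o}


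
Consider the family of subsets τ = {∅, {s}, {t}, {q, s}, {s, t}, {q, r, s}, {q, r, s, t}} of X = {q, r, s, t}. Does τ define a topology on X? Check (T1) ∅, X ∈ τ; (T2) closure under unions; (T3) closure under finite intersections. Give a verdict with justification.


τ is NOT a topology on X.

Axiom (T1): ∅ ∈ τ? Yes; X ∈ τ? Yes.
Axiom (T2/T3): check pairwise unions and intersections of members of τ.
Counterexample for (T2): {t} ∪ {q, s} = {q, s, t} ∉ τ. Therefore τ is NOT a topology.


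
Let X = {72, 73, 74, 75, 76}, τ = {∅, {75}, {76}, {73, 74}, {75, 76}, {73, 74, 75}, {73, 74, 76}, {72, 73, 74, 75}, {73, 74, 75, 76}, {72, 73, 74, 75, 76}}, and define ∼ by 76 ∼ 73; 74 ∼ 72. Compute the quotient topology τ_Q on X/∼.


X/∼ = {[72=74], [73=76], [75]}; |τ_Q| = 3.

Equivalence classes: [72=74], [73=76], [75].
Quotient map π: X → X/∼ sends 72 ↦ [72=74], 73 ↦ [73=76], 74 ↦ [72=74], 75 ↦ [75], 76 ↦ [73=76].
For each subset V ⊆ X/∼, compute π^{-1}(V) ⊆ X and check whether π^{-1}(V) ∈ τ. V is open in τ_Q iff π^{-1}(V) ∈ τ.
  V = {}: π^{-1}(V) = ∅ ∈ τ ✓.
  V = {[72=74]}: π^{-1}(V) = {72, 74} ∉ τ ✗.
  V = {[73=76]}: π^{-1}(V) = {73, 76} ∉ τ ✗.
  V = {[72=74], [73=76]}: π^{-1}(V) = {72, 73, 74, 76} ∉ τ ✗.
  V = {[75]}: π^{-1}(V) = {75} ∈ τ ✓.
  V = {[72=74], [75]}: π^{-1}(V) = {72, 74, 75} ∉ τ ✗.
  V = {[73=76], [75]}: π^{-1}(V) = {73, 75, 76} ∉ τ ✗.
  V = {[72=74], [73=76], [75]}: π^{-1}(V) = {72, 73, 74, 75, 76} ∈ τ ✓.
Open sets in the quotient: τ_Q = {{}, {[75]}, {[72=74], [73=76], [75]}} (3 elements).


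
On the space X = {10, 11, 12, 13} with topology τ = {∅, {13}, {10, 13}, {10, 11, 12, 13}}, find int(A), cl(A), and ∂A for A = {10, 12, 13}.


int(A) = {10, 13}, cl(A) = {10, 11, 12, 13}, ∂A = {11, 12}.

Closed sets in (X, τ) are complements of opens:
  closed(X, τ) = {∅, {11, 12}, {10, 11, 12}, {10, 11, 12, 13}}.
int(A) = ⋃ {U ∈ τ : U ⊆ A}. Opens contained in A: ∅, {13}, {10, 13}.
Taking the union of these: int(A) = {10, 13}.
cl(A) = ⋂ {C closed : A ⊆ C}. Closed sets containing A: {10, 11, 12, 13}.
Intersecting these: cl(A) = {10, 11, 12, 13}.
∂A = cl(A) ∖ int(A) = {10, 11, 12, 13} ∖ {10, 13} = {11, 12}.


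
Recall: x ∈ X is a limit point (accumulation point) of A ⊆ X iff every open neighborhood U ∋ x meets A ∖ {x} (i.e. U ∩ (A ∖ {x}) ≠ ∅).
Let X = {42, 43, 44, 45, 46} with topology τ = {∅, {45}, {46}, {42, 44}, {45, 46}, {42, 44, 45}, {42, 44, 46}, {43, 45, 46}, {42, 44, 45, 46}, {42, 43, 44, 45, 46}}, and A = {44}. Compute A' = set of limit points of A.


A' = {42}

For each x ∈ X, list the open sets U ∈ τ with x ∈ U, then check whether U ∩ (A ∖ {x}) ≠ ∅ for every such U.
  x = 42: opens ∋ x are {42, 44}, {42, 44, 45}, {42, 44, 46}, {42, 44, 45, 46}, {42, 43, 44, 45, 46}; each meets A ∖ {42}, so x IS a limit point.
  x = 43: open {43, 45, 46} ∋ x has {43, 45, 46} ∩ (A ∖ {43}) = ∅, so x is NOT a limit point.
  x = 44: open {42, 44} ∋ x has {42, 44} ∩ (A ∖ {44}) = ∅, so x is NOT a limit point.
  x = 45: open {45} ∋ x has {45} ∩ (A ∖ {45}) = ∅, so x is NOT a limit point.
  x = 46: open {46} ∋ x has {46} ∩ (A ∖ {46}) = ∅, so x is NOT a limit point.
Collecting: A' = {42}.


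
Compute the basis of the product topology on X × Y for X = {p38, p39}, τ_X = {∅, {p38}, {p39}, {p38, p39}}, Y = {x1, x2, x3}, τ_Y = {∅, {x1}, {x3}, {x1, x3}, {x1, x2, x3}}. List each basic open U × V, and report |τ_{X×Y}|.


Basis B = {∅ × ∅, {p38} × {x1}, {p38} × {x3}, {p39} × {x1}, {p39} × {x3}, {p38} × {x1, x3}, {p38, p39} × {x1}, {p38, p39} × {x3}, {p39} × {x1, x3}, {p38} × {x1, x2, x3}, {p39} × {x1, x2, x3}, {p38, p39} × {x1, x3}, {p38, p39} × {x1, x2, x3}}; |τ_{X×Y}| = 25.

Enumerate products U × V with U ∈ τ_X, V ∈ τ_Y (deduplicated):
  ∅ × ∅ = {} (∅)
  {p38} × {x1} = {(p38,x1)}
  {p38} × {x3} = {(p38,x3)}
  {p39} × {x1} = {(p39,x1)}
  {p39} × {x3} = {(p39,x3)}
  {p38} × {x1, x3} = {(p38,x1), (p38,x3)}
  {p38, p39} × {x1} = {(p38,x1), (p39,x1)}
  {p38, p39} × {x3} = {(p38,x3), (p39,x3)}
  {p39} × {x1, x3} = {(p39,x1), (p39,x3)}
  {p38} × {x1, x2, x3} = {(p38,x1), (p38,x2), (p38,x3)}
  {p39} × {x1, x2, x3} = {(p39,x1), (p39,x2), (p39,x3)}
  {p38, p39} × {x1, x3} = {(p38,x1), (p38,x3), (p39,x1), (p39,x3)}
  {p38, p39} × {x1, x2, x3} = {(p38,x1), (p38,x2), (p38,x3), (p39,x1), (p39,x2), (p39,x3)}
These 13 distinct sets form the basis B.
Close under arbitrary unions to get τ_{X×Y}; counting gives |τ_{X×Y}| = 25.


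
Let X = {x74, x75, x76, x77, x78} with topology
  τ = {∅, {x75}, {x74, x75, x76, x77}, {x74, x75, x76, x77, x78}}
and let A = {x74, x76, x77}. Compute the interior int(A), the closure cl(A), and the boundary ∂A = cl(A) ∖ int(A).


int(A) = ∅, cl(A) = {x74, x76, x77, x78}, ∂A = {x74, x76, x77, x78}.

Closed sets in (X, τ) are complements of opens:
  closed(X, τ) = {∅, {x78}, {x74, x76, x77, x78}, {x74, x75, x76, x77, x78}}.
int(A) = ⋃ {U ∈ τ : U ⊆ A}. Opens contained in A: ∅.
Taking the union of these: int(A) = ∅.
cl(A) = ⋂ {C closed : A ⊆ C}. Closed sets containing A: {x74, x76, x77, x78}, {x74, x75, x76, x77, x78}.
Intersecting these: cl(A) = {x74, x76, x77, x78}.
∂A = cl(A) ∖ int(A) = {x74, x76, x77, x78} ∖ ∅ = {x74, x76, x77, x78}.


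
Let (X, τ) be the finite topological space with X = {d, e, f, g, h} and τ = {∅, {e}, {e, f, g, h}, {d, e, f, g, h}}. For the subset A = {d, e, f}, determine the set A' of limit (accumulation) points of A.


A' = {d, f, g, h}

For each x ∈ X, list the open sets U ∈ τ with x ∈ U, then check whether U ∩ (A ∖ {x}) ≠ ∅ for every such U.
  x = d: opens ∋ x are {d, e, f, g, h}; each meets A ∖ {d}, so x IS a limit point.
  x = e: open {e} ∋ x has {e} ∩ (A ∖ {e}) = ∅, so x is NOT a limit point.
  x = f: opens ∋ x are {e, f, g, h}, {d, e, f, g, h}; each meets A ∖ {f}, so x IS a limit point.
  x = g: opens ∋ x are {e, f, g, h}, {d, e, f, g, h}; each meets A ∖ {g}, so x IS a limit point.
  x = h: opens ∋ x are {e, f, g, h}, {d, e, f, g, h}; each meets A ∖ {h}, so x IS a limit point.
Collecting: A' = {d, f, g, h}.


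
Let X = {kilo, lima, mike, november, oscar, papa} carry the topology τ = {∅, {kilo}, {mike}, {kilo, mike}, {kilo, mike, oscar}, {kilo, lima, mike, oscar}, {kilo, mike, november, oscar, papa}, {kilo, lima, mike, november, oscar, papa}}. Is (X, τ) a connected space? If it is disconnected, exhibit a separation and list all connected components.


(X, τ) is connected.

Find clopen sets (U ∈ τ with X ∖ U ∈ τ):
  U = ∅, X ∖ U = {kilo, lima, mike, november, oscar, papa} — both open, so U is clopen.
  U = {kilo, lima, mike, november, oscar, papa}, X ∖ U = ∅ — both open, so U is clopen.
Only trivial clopens (∅ and X) exist, so (X, τ) is connected.
Compute connected components by grouping points that agree on all clopens:
  component: {kilo, lima, mike, november, oscar, papa}


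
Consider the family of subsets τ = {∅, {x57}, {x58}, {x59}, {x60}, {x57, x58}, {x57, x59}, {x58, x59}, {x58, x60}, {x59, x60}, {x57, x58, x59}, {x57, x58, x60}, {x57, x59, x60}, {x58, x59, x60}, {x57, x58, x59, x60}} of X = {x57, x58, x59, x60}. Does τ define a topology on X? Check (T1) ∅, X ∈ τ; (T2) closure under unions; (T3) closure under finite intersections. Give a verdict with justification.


τ is NOT a topology on X.

Axiom (T1): ∅ ∈ τ? Yes; X ∈ τ? Yes.
Axiom (T2/T3): check pairwise unions and intersections of members of τ.
Counterexample for (T2): {x57} ∪ {x60} = {x57, x60} ∉ τ. Therefore τ is NOT a topology.


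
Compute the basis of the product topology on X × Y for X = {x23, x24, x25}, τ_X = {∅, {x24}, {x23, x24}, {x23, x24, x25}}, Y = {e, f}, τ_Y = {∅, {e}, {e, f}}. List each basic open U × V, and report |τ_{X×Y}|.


Basis B = {∅ × ∅, {x24} × {e}, {x23, x24} × {e}, {x24} × {e, f}, {x23, x24, x25} × {e}, {x23, x24} × {e, f}, {x23, x24, x25} × {e, f}}; |τ_{X×Y}| = 10.

Enumerate products U × V with U ∈ τ_X, V ∈ τ_Y (deduplicated):
  ∅ × ∅ = {} (∅)
  {x24} × {e} = {(x24,e)}
  {x23, x24} × {e} = {(x23,e), (x24,e)}
  {x24} × {e, f} = {(x24,e), (x24,f)}
  {x23, x24, x25} × {e} = {(x23,e), (x24,e), (x25,e)}
  {x23, x24} × {e, f} = {(x23,e), (x23,f), (x24,e), (x24,f)}
  {x23, x24, x25} × {e, f} = {(x23,e), (x23,f), (x24,e), (x24,f), (x25,e), (x25,f)}
These 7 distinct sets form the basis B.
Close under arbitrary unions to get τ_{X×Y}; counting gives |τ_{X×Y}| = 10.


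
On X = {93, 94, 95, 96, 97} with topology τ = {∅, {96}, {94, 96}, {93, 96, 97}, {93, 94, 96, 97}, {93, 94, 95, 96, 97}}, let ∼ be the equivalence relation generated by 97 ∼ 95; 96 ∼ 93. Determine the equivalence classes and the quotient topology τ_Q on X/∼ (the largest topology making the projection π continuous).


X/∼ = {[93=96], [94], [95=97]}; |τ_Q| = 2.

Equivalence classes: [93=96], [94], [95=97].
Quotient map π: X → X/∼ sends 93 ↦ [93=96], 94 ↦ [94], 95 ↦ [95=97], 96 ↦ [93=96], 97 ↦ [95=97].
For each subset V ⊆ X/∼, compute π^{-1}(V) ⊆ X and check whether π^{-1}(V) ∈ τ. V is open in τ_Q iff π^{-1}(V) ∈ τ.
  V = {}: π^{-1}(V) = ∅ ∈ τ ✓.
  V = {[93=96]}: π^{-1}(V) = {93, 96} ∉ τ ✗.
  V = {[94]}: π^{-1}(V) = {94} ∉ τ ✗.
  V = {[93=96], [94]}: π^{-1}(V) = {93, 94, 96} ∉ τ ✗.
  V = {[95=97]}: π^{-1}(V) = {95, 97} ∉ τ ✗.
  V = {[93=96], [95=97]}: π^{-1}(V) = {93, 95, 96, 97} ∉ τ ✗.
  V = {[94], [95=97]}: π^{-1}(V) = {94, 95, 97} ∉ τ ✗.
  V = {[93=96], [94], [95=97]}: π^{-1}(V) = {93, 94, 95, 96, 97} ∈ τ ✓.
Open sets in the quotient: τ_Q = {{}, {[93=96], [94], [95=97]}} (2 elements).


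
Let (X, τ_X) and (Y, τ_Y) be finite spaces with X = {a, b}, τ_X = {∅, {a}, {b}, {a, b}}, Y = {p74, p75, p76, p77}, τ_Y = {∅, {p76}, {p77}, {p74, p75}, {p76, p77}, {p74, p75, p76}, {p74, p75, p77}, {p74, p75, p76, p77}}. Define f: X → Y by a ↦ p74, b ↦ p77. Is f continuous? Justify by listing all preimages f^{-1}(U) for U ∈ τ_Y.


f IS continuous.

Compute f^{-1}(U) for each U ∈ τ_Y:
  U = ∅: f^{-1}(U) = ∅ ∈ τ_X ✓.
  U = {p76}: f^{-1}(U) = ∅ ∈ τ_X ✓.
  U = {p77}: f^{-1}(U) = {b} ∈ τ_X ✓.
  U = {p74, p75}: f^{-1}(U) = {a} ∈ τ_X ✓.
  U = {p76, p77}: f^{-1}(U) = {b} ∈ τ_X ✓.
  U = {p74, p75, p76}: f^{-1}(U) = {a} ∈ τ_X ✓.
  U = {p74, p75, p77}: f^{-1}(U) = {a, b} ∈ τ_X ✓.
  U = {p74, p75, p76, p77}: f^{-1}(U) = {a, b} ∈ τ_X ✓.
Every preimage lies in τ_X, so f IS continuous.


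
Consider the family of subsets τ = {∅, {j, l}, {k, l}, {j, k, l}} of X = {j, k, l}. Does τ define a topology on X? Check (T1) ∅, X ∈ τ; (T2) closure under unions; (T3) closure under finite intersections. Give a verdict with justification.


τ is NOT a topology on X.

Axiom (T1): ∅ ∈ τ? Yes; X ∈ τ? Yes.
Axiom (T2/T3): check pairwise unions and intersections of members of τ.
Counterexample for (T3): {j, l} ∩ {k, l} = {l} ∉ τ. Therefore τ is NOT a topology.


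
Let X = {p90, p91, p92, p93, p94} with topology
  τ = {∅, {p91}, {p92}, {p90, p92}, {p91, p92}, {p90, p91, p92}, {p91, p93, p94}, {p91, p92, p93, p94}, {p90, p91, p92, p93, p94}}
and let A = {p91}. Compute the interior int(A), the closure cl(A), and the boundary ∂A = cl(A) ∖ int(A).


int(A) = {p91}, cl(A) = {p91, p93, p94}, ∂A = {p93, p94}.

Closed sets in (X, τ) are complements of opens:
  closed(X, τ) = {∅, {p90}, {p90, p92}, {p93, p94}, {p90, p93, p94}, {p91, p93, p94}, {p90, p91, p93, p94}, {p90, p92, p93, p94}, {p90, p91, p92, p93, p94}}.
int(A) = ⋃ {U ∈ τ : U ⊆ A}. Opens contained in A: ∅, {p91}.
Taking the union of these: int(A) = {p91}.
cl(A) = ⋂ {C closed : A ⊆ C}. Closed sets containing A: {p91, p93, p94}, {p90, p91, p93, p94}, {p90, p91, p92, p93, p94}.
Intersecting these: cl(A) = {p91, p93, p94}.
∂A = cl(A) ∖ int(A) = {p91, p93, p94} ∖ {p91} = {p93, p94}.


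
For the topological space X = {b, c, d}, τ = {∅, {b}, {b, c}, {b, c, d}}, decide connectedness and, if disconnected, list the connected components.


(X, τ) is connected.

Find clopen sets (U ∈ τ with X ∖ U ∈ τ):
  U = ∅, X ∖ U = {b, c, d} — both open, so U is clopen.
  U = {b, c, d}, X ∖ U = ∅ — both open, so U is clopen.
Only trivial clopens (∅ and X) exist, so (X, τ) is connected.
Compute connected components by grouping points that agree on all clopens:
  component: {b, c, d}


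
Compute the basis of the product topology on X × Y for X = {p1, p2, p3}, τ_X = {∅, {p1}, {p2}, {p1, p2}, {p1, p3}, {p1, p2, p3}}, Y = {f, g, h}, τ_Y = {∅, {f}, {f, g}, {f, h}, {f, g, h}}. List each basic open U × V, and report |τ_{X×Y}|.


Basis B = {∅ × ∅, {p1} × {f}, {p2} × {f}, {p1} × {f, g}, {p1} × {f, h}, {p1, p2} × {f}, {p1, p3} × {f}, {p2} × {f, g}, {p2} × {f, h}, {p1} × {f, g, h}, {p1, p2, p3} × {f}, {p2} × {f, g, h}, {p1, p2} × {f, g}, {p1, p3} × {f, g}, {p1, p2} × {f, h}, {p1, p3} × {f, h}, {p1, p2} × {f, g, h}, {p1, p3} × {f, g, h}, {p1, p2, p3} × {f, g}, {p1, p2, p3} × {f, h}, {p1, p2, p3} × {f, g, h}}; |τ_{X×Y}| = 70.

Enumerate products U × V with U ∈ τ_X, V ∈ τ_Y (deduplicated):
  ∅ × ∅ = {} (∅)
  {p1} × {f} = {(p1,f)}
  {p2} × {f} = {(p2,f)}
  {p1} × {f, g} = {(p1,f), (p1,g)}
  {p1} × {f, h} = {(p1,f), (p1,h)}
  {p1, p2} × {f} = {(p1,f), (p2,f)}
  {p1, p3} × {f} = {(p1,f), (p3,f)}
  {p2} × {f, g} = {(p2,f), (p2,g)}
  {p2} × {f, h} = {(p2,f), (p2,h)}
  {p1} × {f, g, h} = {(p1,f), (p1,g), (p1,h)}
  {p1, p2, p3} × {f} = {(p1,f), (p2,f), (p3,f)}
  {p2} × {f, g, h} = {(p2,f), (p2,g), (p2,h)}
  {p1, p2} × {f, g} = {(p1,f), (p1,g), (p2,f), (p2,g)}
  {p1, p3} × {f, g} = {(p1,f), (p1,g), (p3,f), (p3,g)}
  {p1, p2} × {f, h} = {(p1,f), (p1,h), (p2,f), (p2,h)}
  {p1, p3} × {f, h} = {(p1,f), (p1,h), (p3,f), (p3,h)}
  {p1, p2} × {f, g, h} = {(p1,f), (p1,g), (p1,h), (p2,f), (p2,g), (p2,h)}
  {p1, p3} × {f, g, h} = {(p1,f), (p1,g), (p1,h), (p3,f), (p3,g), (p3,h)}
  {p1, p2, p3} × {f, g} = {(p1,f), (p1,g), (p2,f), (p2,g), (p3,f), (p3,g)}
  {p1, p2, p3} × {f, h} = {(p1,f), (p1,h), (p2,f), (p2,h), (p3,f), (p3,h)}
  {p1, p2, p3} × {f, g, h} = {(p1,f), (p1,g), (p1,h), (p2,f), (p2,g), (p2,h), (p3,f), (p3,g), (p3,h)}
These 21 distinct sets form the basis B.
Close under arbitrary unions to get τ_{X×Y}; counting gives |τ_{X×Y}| = 70.


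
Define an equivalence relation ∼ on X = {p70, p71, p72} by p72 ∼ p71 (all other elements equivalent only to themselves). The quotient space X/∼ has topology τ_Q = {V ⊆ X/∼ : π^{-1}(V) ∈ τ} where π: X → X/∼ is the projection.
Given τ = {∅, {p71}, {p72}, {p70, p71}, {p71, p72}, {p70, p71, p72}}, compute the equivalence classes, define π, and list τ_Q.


X/∼ = {[p70], [p71=p72]}; |τ_Q| = 3.

Equivalence classes: [p70], [p71=p72].
Quotient map π: X → X/∼ sends p70 ↦ [p70], p71 ↦ [p71=p72], p72 ↦ [p71=p72].
For each subset V ⊆ X/∼, compute π^{-1}(V) ⊆ X and check whether π^{-1}(V) ∈ τ. V is open in τ_Q iff π^{-1}(V) ∈ τ.
  V = {}: π^{-1}(V) = ∅ ∈ τ ✓.
  V = {[p70]}: π^{-1}(V) = {p70} ∉ τ ✗.
  V = {[p71=p72]}: π^{-1}(V) = {p71, p72} ∈ τ ✓.
  V = {[p70], [p71=p72]}: π^{-1}(V) = {p70, p71, p72} ∈ τ ✓.
Open sets in the quotient: τ_Q = {{}, {[p71=p72]}, {[p70], [p71=p72]}} (3 elements).


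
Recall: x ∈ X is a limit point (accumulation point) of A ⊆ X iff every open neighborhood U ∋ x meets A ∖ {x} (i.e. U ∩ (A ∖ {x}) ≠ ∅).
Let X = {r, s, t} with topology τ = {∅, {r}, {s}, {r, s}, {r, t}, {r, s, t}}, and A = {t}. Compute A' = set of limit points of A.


A' = ∅

For each x ∈ X, list the open sets U ∈ τ with x ∈ U, then check whether U ∩ (A ∖ {x}) ≠ ∅ for every such U.
  x = r: open {r} ∋ x has {r} ∩ (A ∖ {r}) = ∅, so x is NOT a limit point.
  x = s: open {s} ∋ x has {s} ∩ (A ∖ {s}) = ∅, so x is NOT a limit point.
  x = t: open {r, t} ∋ x has {r, t} ∩ (A ∖ {t}) = ∅, so x is NOT a limit point.
Collecting: A' = ∅.


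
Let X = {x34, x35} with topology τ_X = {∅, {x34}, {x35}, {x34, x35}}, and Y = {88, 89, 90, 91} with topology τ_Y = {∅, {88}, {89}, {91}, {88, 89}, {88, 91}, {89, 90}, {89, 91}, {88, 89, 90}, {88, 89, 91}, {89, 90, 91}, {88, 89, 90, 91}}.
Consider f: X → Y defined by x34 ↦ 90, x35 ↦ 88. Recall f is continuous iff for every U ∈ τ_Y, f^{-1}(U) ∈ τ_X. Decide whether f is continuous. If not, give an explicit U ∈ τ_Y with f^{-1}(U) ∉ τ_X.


f IS continuous.

Compute f^{-1}(U) for each U ∈ τ_Y:
  U = ∅: f^{-1}(U) = ∅ ∈ τ_X ✓.
  U = {88}: f^{-1}(U) = {x35} ∈ τ_X ✓.
  U = {89}: f^{-1}(U) = ∅ ∈ τ_X ✓.
  U = {91}: f^{-1}(U) = ∅ ∈ τ_X ✓.
  U = {88, 89}: f^{-1}(U) = {x35} ∈ τ_X ✓.
  U = {88, 91}: f^{-1}(U) = {x35} ∈ τ_X ✓.
  U = {89, 90}: f^{-1}(U) = {x34} ∈ τ_X ✓.
  U = {89, 91}: f^{-1}(U) = ∅ ∈ τ_X ✓.
  U = {88, 89, 90}: f^{-1}(U) = {x34, x35} ∈ τ_X ✓.
  U = {88, 89, 91}: f^{-1}(U) = {x35} ∈ τ_X ✓.
  U = {89, 90, 91}: f^{-1}(U) = {x34} ∈ τ_X ✓.
  U = {88, 89, 90, 91}: f^{-1}(U) = {x34, x35} ∈ τ_X ✓.
Every preimage lies in τ_X, so f IS continuous.


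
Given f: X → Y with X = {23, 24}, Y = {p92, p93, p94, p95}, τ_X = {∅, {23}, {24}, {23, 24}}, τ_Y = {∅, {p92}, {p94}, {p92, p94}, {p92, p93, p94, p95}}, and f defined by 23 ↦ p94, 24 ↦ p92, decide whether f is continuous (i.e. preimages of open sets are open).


f IS continuous.

Compute f^{-1}(U) for each U ∈ τ_Y:
  U = ∅: f^{-1}(U) = ∅ ∈ τ_X ✓.
  U = {p92}: f^{-1}(U) = {24} ∈ τ_X ✓.
  U = {p94}: f^{-1}(U) = {23} ∈ τ_X ✓.
  U = {p92, p94}: f^{-1}(U) = {23, 24} ∈ τ_X ✓.
  U = {p92, p93, p94, p95}: f^{-1}(U) = {23, 24} ∈ τ_X ✓.
Every preimage lies in τ_X, so f IS continuous.


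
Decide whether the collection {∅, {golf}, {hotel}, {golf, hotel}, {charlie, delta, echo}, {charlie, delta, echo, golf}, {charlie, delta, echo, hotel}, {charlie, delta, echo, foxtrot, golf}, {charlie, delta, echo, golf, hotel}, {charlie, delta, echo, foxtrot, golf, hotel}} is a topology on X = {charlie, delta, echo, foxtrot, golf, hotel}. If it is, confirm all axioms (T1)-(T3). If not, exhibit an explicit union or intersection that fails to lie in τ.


τ IS a topology on X.

Axiom (T1): ∅ ∈ τ? Yes; X ∈ τ? Yes.
Axiom (T2/T3): check pairwise unions and intersections of members of τ.
All pairwise intersections and unions checked — each lies in τ. Therefore τ satisfies (T1), (T2), (T3): it IS a topology on X.


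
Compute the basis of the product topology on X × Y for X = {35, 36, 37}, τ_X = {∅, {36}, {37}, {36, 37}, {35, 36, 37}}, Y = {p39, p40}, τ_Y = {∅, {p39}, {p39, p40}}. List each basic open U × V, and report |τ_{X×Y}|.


Basis B = {∅ × ∅, {36} × {p39}, {37} × {p39}, {36} × {p39, p40}, {36, 37} × {p39}, {37} × {p39, p40}, {35, 36, 37} × {p39}, {36, 37} × {p39, p40}, {35, 36, 37} × {p39, p40}}; |τ_{X×Y}| = 14.

Enumerate products U × V with U ∈ τ_X, V ∈ τ_Y (deduplicated):
  ∅ × ∅ = {} (∅)
  {36} × {p39} = {(36,p39)}
  {37} × {p39} = {(37,p39)}
  {36} × {p39, p40} = {(36,p39), (36,p40)}
  {36, 37} × {p39} = {(36,p39), (37,p39)}
  {37} × {p39, p40} = {(37,p39), (37,p40)}
  {35, 36, 37} × {p39} = {(35,p39), (36,p39), (37,p39)}
  {36, 37} × {p39, p40} = {(36,p39), (36,p40), (37,p39), (37,p40)}
  {35, 36, 37} × {p39, p40} = {(35,p39), (35,p40), (36,p39), (36,p40), (37,p39), (37,p40)}
These 9 distinct sets form the basis B.
Close under arbitrary unions to get τ_{X×Y}; counting gives |τ_{X×Y}| = 14.


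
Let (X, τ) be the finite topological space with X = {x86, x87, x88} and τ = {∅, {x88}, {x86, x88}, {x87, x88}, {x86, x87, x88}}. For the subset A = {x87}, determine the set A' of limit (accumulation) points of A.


A' = ∅

For each x ∈ X, list the open sets U ∈ τ with x ∈ U, then check whether U ∩ (A ∖ {x}) ≠ ∅ for every such U.
  x = x86: open {x86, x88} ∋ x has {x86, x88} ∩ (A ∖ {x86}) = ∅, so x is NOT a limit point.
  x = x87: open {x87, x88} ∋ x has {x87, x88} ∩ (A ∖ {x87}) = ∅, so x is NOT a limit point.
  x = x88: open {x88} ∋ x has {x88} ∩ (A ∖ {x88}) = ∅, so x is NOT a limit point.
Collecting: A' = ∅.


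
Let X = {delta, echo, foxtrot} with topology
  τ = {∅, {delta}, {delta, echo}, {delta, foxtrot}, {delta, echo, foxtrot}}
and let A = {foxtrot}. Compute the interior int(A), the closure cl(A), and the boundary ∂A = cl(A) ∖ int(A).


int(A) = ∅, cl(A) = {foxtrot}, ∂A = {foxtrot}.

Closed sets in (X, τ) are complements of opens:
  closed(X, τ) = {∅, {echo}, {foxtrot}, {echo, foxtrot}, {delta, echo, foxtrot}}.
int(A) = ⋃ {U ∈ τ : U ⊆ A}. Opens contained in A: ∅.
Taking the union of these: int(A) = ∅.
cl(A) = ⋂ {C closed : A ⊆ C}. Closed sets containing A: {foxtrot}, {echo, foxtrot}, {delta, echo, foxtrot}.
Intersecting these: cl(A) = {foxtrot}.
∂A = cl(A) ∖ int(A) = {foxtrot} ∖ ∅ = {foxtrot}.


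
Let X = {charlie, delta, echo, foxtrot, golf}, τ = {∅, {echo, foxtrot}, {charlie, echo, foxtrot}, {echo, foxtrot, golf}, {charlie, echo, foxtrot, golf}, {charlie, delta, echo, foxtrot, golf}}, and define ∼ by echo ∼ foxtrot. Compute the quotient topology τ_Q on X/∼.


X/∼ = {[charlie], [delta], [echo=foxtrot], [golf]}; |τ_Q| = 6.

Equivalence classes: [charlie], [delta], [echo=foxtrot], [golf].
Quotient map π: X → X/∼ sends charlie ↦ [charlie], delta ↦ [delta], echo ↦ [echo=foxtrot], foxtrot ↦ [echo=foxtrot], golf ↦ [golf].
For each subset V ⊆ X/∼, compute π^{-1}(V) ⊆ X and check whether π^{-1}(V) ∈ τ. V is open in τ_Q iff π^{-1}(V) ∈ τ.
  V = {}: π^{-1}(V) = ∅ ∈ τ ✓.
  V = {[charlie]}: π^{-1}(V) = {charlie} ∉ τ ✗.
  V = {[delta]}: π^{-1}(V) = {delta} ∉ τ ✗.
  V = {[charlie], [delta]}: π^{-1}(V) = {charlie, delta} ∉ τ ✗.
  V = {[echo=foxtrot]}: π^{-1}(V) = {echo, foxtrot} ∈ τ ✓.
  V = {[charlie], [echo=foxtrot]}: π^{-1}(V) = {charlie, echo, foxtrot} ∈ τ ✓.
  V = {[delta], [echo=foxtrot]}: π^{-1}(V) = {delta, echo, foxtrot} ∉ τ ✗.
  V = {[charlie], [delta], [echo=foxtrot]}: π^{-1}(V) = {charlie, delta, echo, foxtrot} ∉ τ ✗.
  V = {[golf]}: π^{-1}(V) = {golf} ∉ τ ✗.
  V = {[charlie], [golf]}: π^{-1}(V) = {charlie, golf} ∉ τ ✗.
  V = {[delta], [golf]}: π^{-1}(V) = {delta, golf} ∉ τ ✗.
  V = {[charlie], [delta], [golf]}: π^{-1}(V) = {charlie, delta, golf} ∉ τ ✗.
  V = {[echo=foxtrot], [golf]}: π^{-1}(V) = {echo, foxtrot, golf} ∈ τ ✓.
  V = {[charlie], [echo=foxtrot], [golf]}: π^{-1}(V) = {charlie, echo, foxtrot, golf} ∈ τ ✓.
  V = {[delta], [echo=foxtrot], [golf]}: π^{-1}(V) = {delta, echo, foxtrot, golf} ∉ τ ✗.
  V = {[charlie], [delta], [echo=foxtrot], [golf]}: π^{-1}(V) = {charlie, delta, echo, foxtrot, golf} ∈ τ ✓.
Open sets in the quotient: τ_Q = {{}, {[echo=foxtrot]}, {[charlie], [echo=foxtrot]}, {[echo=foxtrot], [golf]}, {[charlie], [echo=foxtrot], [golf]}, {[charlie], [delta], [echo=foxtrot], [golf]}} (6 elements).


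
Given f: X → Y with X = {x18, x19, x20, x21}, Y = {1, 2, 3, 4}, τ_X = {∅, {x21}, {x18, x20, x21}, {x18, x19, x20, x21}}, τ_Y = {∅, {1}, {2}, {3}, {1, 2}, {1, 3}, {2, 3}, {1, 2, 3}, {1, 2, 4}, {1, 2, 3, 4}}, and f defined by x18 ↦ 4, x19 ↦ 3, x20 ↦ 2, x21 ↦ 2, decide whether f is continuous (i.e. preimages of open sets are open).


f is NOT continuous.

Compute f^{-1}(U) for each U ∈ τ_Y:
  U = ∅: f^{-1}(U) = ∅ ∈ τ_X ✓.
  U = {1}: f^{-1}(U) = ∅ ∈ τ_X ✓.
  U = {2}: f^{-1}(U) = {x20, x21} ∉ τ_X ✗.
  U = {3}: f^{-1}(U) = {x19} ∉ τ_X ✗.
  U = {1, 2}: f^{-1}(U) = {x20, x21} ∉ τ_X ✗.
  U = {1, 3}: f^{-1}(U) = {x19} ∉ τ_X ✗.
  U = {2, 3}: f^{-1}(U) = {x19, x20, x21} ∉ τ_X ✗.
  U = {1, 2, 3}: f^{-1}(U) = {x19, x20, x21} ∉ τ_X ✗.
  U = {1, 2, 4}: f^{-1}(U) = {x18, x20, x21} ∈ τ_X ✓.
  U = {1, 2, 3, 4}: f^{-1}(U) = {x18, x19, x20, x21} ∈ τ_X ✓.
Found U = {2} with f^{-1}(U) = {x20, x21} not in τ_X. Therefore f is NOT continuous.


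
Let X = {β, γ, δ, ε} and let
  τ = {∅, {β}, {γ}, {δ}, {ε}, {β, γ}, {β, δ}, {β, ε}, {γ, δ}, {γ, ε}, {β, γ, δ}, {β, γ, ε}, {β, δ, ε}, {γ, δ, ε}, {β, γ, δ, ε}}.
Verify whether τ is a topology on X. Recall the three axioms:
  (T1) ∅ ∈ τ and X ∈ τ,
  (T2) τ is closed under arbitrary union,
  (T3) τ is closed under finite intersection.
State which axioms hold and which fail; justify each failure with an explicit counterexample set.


τ is NOT a topology on X.

Axiom (T1): ∅ ∈ τ? Yes; X ∈ τ? Yes.
Axiom (T2/T3): check pairwise unions and intersections of members of τ.
Counterexample for (T2): {δ} ∪ {ε} = {δ, ε} ∉ τ. Therefore τ is NOT a topology.


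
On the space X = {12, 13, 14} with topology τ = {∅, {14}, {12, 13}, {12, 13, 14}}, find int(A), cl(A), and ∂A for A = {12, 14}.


int(A) = {14}, cl(A) = {12, 13, 14}, ∂A = {12, 13}.

Closed sets in (X, τ) are complements of opens:
  closed(X, τ) = {∅, {14}, {12, 13}, {12, 13, 14}}.
int(A) = ⋃ {U ∈ τ : U ⊆ A}. Opens contained in A: ∅, {14}.
Taking the union of these: int(A) = {14}.
cl(A) = ⋂ {C closed : A ⊆ C}. Closed sets containing A: {12, 13, 14}.
Intersecting these: cl(A) = {12, 13, 14}.
∂A = cl(A) ∖ int(A) = {12, 13, 14} ∖ {14} = {12, 13}.


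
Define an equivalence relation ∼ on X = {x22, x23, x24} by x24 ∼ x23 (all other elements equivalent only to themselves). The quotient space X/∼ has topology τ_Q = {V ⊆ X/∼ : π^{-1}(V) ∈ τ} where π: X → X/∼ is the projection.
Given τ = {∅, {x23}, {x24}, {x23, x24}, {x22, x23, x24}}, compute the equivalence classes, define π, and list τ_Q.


X/∼ = {[x22], [x23=x24]}; |τ_Q| = 3.

Equivalence classes: [x22], [x23=x24].
Quotient map π: X → X/∼ sends x22 ↦ [x22], x23 ↦ [x23=x24], x24 ↦ [x23=x24].
For each subset V ⊆ X/∼, compute π^{-1}(V) ⊆ X and check whether π^{-1}(V) ∈ τ. V is open in τ_Q iff π^{-1}(V) ∈ τ.
  V = {}: π^{-1}(V) = ∅ ∈ τ ✓.
  V = {[x22]}: π^{-1}(V) = {x22} ∉ τ ✗.
  V = {[x23=x24]}: π^{-1}(V) = {x23, x24} ∈ τ ✓.
  V = {[x22], [x23=x24]}: π^{-1}(V) = {x22, x23, x24} ∈ τ ✓.
Open sets in the quotient: τ_Q = {{}, {[x23=x24]}, {[x22], [x23=x24]}} (3 elements).


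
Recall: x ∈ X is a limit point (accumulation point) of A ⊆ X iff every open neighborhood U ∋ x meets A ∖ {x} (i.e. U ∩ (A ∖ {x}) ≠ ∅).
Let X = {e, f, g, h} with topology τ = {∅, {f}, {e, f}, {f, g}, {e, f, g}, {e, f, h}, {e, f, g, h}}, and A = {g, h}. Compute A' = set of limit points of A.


A' = ∅

For each x ∈ X, list the open sets U ∈ τ with x ∈ U, then check whether U ∩ (A ∖ {x}) ≠ ∅ for every such U.
  x = e: open {e, f} ∋ x has {e, f} ∩ (A ∖ {e}) = ∅, so x is NOT a limit point.
  x = f: open {f} ∋ x has {f} ∩ (A ∖ {f}) = ∅, so x is NOT a limit point.
  x = g: open {f, g} ∋ x has {f, g} ∩ (A ∖ {g}) = ∅, so x is NOT a limit point.
  x = h: open {e, f, h} ∋ x has {e, f, h} ∩ (A ∖ {h}) = ∅, so x is NOT a limit point.
Collecting: A' = ∅.


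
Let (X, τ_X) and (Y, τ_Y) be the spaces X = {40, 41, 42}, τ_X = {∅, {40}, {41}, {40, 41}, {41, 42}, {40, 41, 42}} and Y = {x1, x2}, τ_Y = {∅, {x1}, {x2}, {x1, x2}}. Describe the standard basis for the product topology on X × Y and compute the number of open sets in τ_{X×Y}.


Basis B = {∅ × ∅, {40} × {x1}, {40} × {x2}, {41} × {x1}, {41} × {x2}, {40} × {x1, x2}, {40, 41} × {x1}, {40, 41} × {x2}, {41} × {x1, x2}, {41, 42} × {x1}, {41, 42} × {x2}, {40, 41, 42} × {x1}, {40, 41, 42} × {x2}, {40, 41} × {x1, x2}, {41, 42} × {x1, x2}, {40, 41, 42} × {x1, x2}}; |τ_{X×Y}| = 36.

Enumerate products U × V with U ∈ τ_X, V ∈ τ_Y (deduplicated):
  ∅ × ∅ = {} (∅)
  {40} × {x1} = {(40,x1)}
  {40} × {x2} = {(40,x2)}
  {41} × {x1} = {(41,x1)}
  {41} × {x2} = {(41,x2)}
  {40} × {x1, x2} = {(40,x1), (40,x2)}
  {40, 41} × {x1} = {(40,x1), (41,x1)}
  {40, 41} × {x2} = {(40,x2), (41,x2)}
  {41} × {x1, x2} = {(41,x1), (41,x2)}
  {41, 42} × {x1} = {(41,x1), (42,x1)}
  {41, 42} × {x2} = {(41,x2), (42,x2)}
  {40, 41, 42} × {x1} = {(40,x1), (41,x1), (42,x1)}
  {40, 41, 42} × {x2} = {(40,x2), (41,x2), (42,x2)}
  {40, 41} × {x1, x2} = {(40,x1), (40,x2), (41,x1), (41,x2)}
  {41, 42} × {x1, x2} = {(41,x1), (41,x2), (42,x1), (42,x2)}
  {40, 41, 42} × {x1, x2} = {(40,x1), (40,x2), (41,x1), (41,x2), (42,x1), (42,x2)}
These 16 distinct sets form the basis B.
Close under arbitrary unions to get τ_{X×Y}; counting gives |τ_{X×Y}| = 36.


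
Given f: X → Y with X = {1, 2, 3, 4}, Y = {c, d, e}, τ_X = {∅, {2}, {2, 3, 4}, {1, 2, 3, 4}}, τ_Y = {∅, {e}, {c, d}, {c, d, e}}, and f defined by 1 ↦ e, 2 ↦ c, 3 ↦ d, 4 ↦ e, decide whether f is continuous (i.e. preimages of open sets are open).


f is NOT continuous.

Compute f^{-1}(U) for each U ∈ τ_Y:
  U = ∅: f^{-1}(U) = ∅ ∈ τ_X ✓.
  U = {e}: f^{-1}(U) = {1, 4} ∉ τ_X ✗.
  U = {c, d}: f^{-1}(U) = {2, 3} ∉ τ_X ✗.
  U = {c, d, e}: f^{-1}(U) = {1, 2, 3, 4} ∈ τ_X ✓.
Found U = {e} with f^{-1}(U) = {1, 4} not in τ_X. Therefore f is NOT continuous.


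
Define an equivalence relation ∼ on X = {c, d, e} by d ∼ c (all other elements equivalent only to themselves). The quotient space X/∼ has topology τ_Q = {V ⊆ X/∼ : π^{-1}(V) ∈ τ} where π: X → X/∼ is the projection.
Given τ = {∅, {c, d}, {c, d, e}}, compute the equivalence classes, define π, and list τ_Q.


X/∼ = {[c=d], [e]}; |τ_Q| = 3.

Equivalence classes: [c=d], [e].
Quotient map π: X → X/∼ sends c ↦ [c=d], d ↦ [c=d], e ↦ [e].
For each subset V ⊆ X/∼, compute π^{-1}(V) ⊆ X and check whether π^{-1}(V) ∈ τ. V is open in τ_Q iff π^{-1}(V) ∈ τ.
  V = {}: π^{-1}(V) = ∅ ∈ τ ✓.
  V = {[c=d]}: π^{-1}(V) = {c, d} ∈ τ ✓.
  V = {[e]}: π^{-1}(V) = {e} ∉ τ ✗.
  V = {[c=d], [e]}: π^{-1}(V) = {c, d, e} ∈ τ ✓.
Open sets in the quotient: τ_Q = {{}, {[c=d]}, {[c=d], [e]}} (3 elements).


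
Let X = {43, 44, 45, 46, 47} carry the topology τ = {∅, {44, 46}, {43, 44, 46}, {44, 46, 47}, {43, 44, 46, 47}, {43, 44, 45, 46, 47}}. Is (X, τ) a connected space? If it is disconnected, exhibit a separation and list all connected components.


(X, τ) is connected.

Find clopen sets (U ∈ τ with X ∖ U ∈ τ):
  U = ∅, X ∖ U = {43, 44, 45, 46, 47} — both open, so U is clopen.
  U = {43, 44, 45, 46, 47}, X ∖ U = ∅ — both open, so U is clopen.
Only trivial clopens (∅ and X) exist, so (X, τ) is connected.
Compute connected components by grouping points that agree on all clopens:
  component: {43, 44, 45, 46, 47}


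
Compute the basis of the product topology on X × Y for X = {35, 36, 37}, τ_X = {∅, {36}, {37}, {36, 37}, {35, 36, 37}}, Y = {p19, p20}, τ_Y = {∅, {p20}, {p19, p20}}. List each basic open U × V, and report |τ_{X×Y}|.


Basis B = {∅ × ∅, {36} × {p20}, {37} × {p20}, {36} × {p19, p20}, {36, 37} × {p20}, {37} × {p19, p20}, {35, 36, 37} × {p20}, {36, 37} × {p19, p20}, {35, 36, 37} × {p19, p20}}; |τ_{X×Y}| = 14.

Enumerate products U × V with U ∈ τ_X, V ∈ τ_Y (deduplicated):
  ∅ × ∅ = {} (∅)
  {36} × {p20} = {(36,p20)}
  {37} × {p20} = {(37,p20)}
  {36} × {p19, p20} = {(36,p19), (36,p20)}
  {36, 37} × {p20} = {(36,p20), (37,p20)}
  {37} × {p19, p20} = {(37,p19), (37,p20)}
  {35, 36, 37} × {p20} = {(35,p20), (36,p20), (37,p20)}
  {36, 37} × {p19, p20} = {(36,p19), (36,p20), (37,p19), (37,p20)}
  {35, 36, 37} × {p19, p20} = {(35,p19), (35,p20), (36,p19), (36,p20), (37,p19), (37,p20)}
These 9 distinct sets form the basis B.
Close under arbitrary unions to get τ_{X×Y}; counting gives |τ_{X×Y}| = 14.


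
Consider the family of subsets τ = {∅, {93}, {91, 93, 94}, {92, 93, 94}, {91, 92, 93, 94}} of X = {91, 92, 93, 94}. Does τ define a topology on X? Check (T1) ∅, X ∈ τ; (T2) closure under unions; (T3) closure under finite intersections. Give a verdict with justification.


τ is NOT a topology on X.

Axiom (T1): ∅ ∈ τ? Yes; X ∈ τ? Yes.
Axiom (T2/T3): check pairwise unions and intersections of members of τ.
Counterexample for (T3): {91, 93, 94} ∩ {92, 93, 94} = {93, 94} ∉ τ. Therefore τ is NOT a topology.


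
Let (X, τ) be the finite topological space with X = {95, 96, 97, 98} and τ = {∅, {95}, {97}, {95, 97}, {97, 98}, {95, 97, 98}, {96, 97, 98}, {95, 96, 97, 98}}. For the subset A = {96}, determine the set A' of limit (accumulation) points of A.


A' = ∅

For each x ∈ X, list the open sets U ∈ τ with x ∈ U, then check whether U ∩ (A ∖ {x}) ≠ ∅ for every such U.
  x = 95: open {95} ∋ x has {95} ∩ (A ∖ {95}) = ∅, so x is NOT a limit point.
  x = 96: open {96, 97, 98} ∋ x has {96, 97, 98} ∩ (A ∖ {96}) = ∅, so x is NOT a limit point.
  x = 97: open {97} ∋ x has {97} ∩ (A ∖ {97}) = ∅, so x is NOT a limit point.
  x = 98: open {97, 98} ∋ x has {97, 98} ∩ (A ∖ {98}) = ∅, so x is NOT a limit point.
Collecting: A' = ∅.


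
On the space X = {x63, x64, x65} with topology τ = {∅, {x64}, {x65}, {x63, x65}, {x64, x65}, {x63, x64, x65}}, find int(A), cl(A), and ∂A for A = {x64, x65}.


int(A) = {x64, x65}, cl(A) = {x63, x64, x65}, ∂A = {x63}.

Closed sets in (X, τ) are complements of opens:
  closed(X, τ) = {∅, {x63}, {x64}, {x63, x64}, {x63, x65}, {x63, x64, x65}}.
int(A) = ⋃ {U ∈ τ : U ⊆ A}. Opens contained in A: ∅, {x64}, {x65}, {x64, x65}.
Taking the union of these: int(A) = {x64, x65}.
cl(A) = ⋂ {C closed : A ⊆ C}. Closed sets containing A: {x63, x64, x65}.
Intersecting these: cl(A) = {x63, x64, x65}.
∂A = cl(A) ∖ int(A) = {x63, x64, x65} ∖ {x64, x65} = {x63}.


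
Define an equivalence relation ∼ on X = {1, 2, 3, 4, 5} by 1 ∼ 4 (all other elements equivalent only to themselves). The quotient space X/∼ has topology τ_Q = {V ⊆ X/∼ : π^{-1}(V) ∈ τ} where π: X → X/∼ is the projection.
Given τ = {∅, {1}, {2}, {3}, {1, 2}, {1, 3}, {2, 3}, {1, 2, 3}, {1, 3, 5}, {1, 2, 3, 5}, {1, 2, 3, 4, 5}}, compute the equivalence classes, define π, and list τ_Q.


X/∼ = {[1=4], [2], [3], [5]}; |τ_Q| = 5.

Equivalence classes: [1=4], [2], [3], [5].
Quotient map π: X → X/∼ sends 1 ↦ [1=4], 2 ↦ [2], 3 ↦ [3], 4 ↦ [1=4], 5 ↦ [5].
For each subset V ⊆ X/∼, compute π^{-1}(V) ⊆ X and check whether π^{-1}(V) ∈ τ. V is open in τ_Q iff π^{-1}(V) ∈ τ.
  V = {}: π^{-1}(V) = ∅ ∈ τ ✓.
  V = {[1=4]}: π^{-1}(V) = {1, 4} ∉ τ ✗.
  V = {[2]}: π^{-1}(V) = {2} ∈ τ ✓.
  V = {[1=4], [2]}: π^{-1}(V) = {1, 2, 4} ∉ τ ✗.
  V = {[3]}: π^{-1}(V) = {3} ∈ τ ✓.
  V = {[1=4], [3]}: π^{-1}(V) = {1, 3, 4} ∉ τ ✗.
  V = {[2], [3]}: π^{-1}(V) = {2, 3} ∈ τ ✓.
  V = {[1=4], [2], [3]}: π^{-1}(V) = {1, 2, 3, 4} ∉ τ ✗.
  V = {[5]}: π^{-1}(V) = {5} ∉ τ ✗.
  V = {[1=4], [5]}: π^{-1}(V) = {1, 4, 5} ∉ τ ✗.
  V = {[2], [5]}: π^{-1}(V) = {2, 5} ∉ τ ✗.
  V = {[1=4], [2], [5]}: π^{-1}(V) = {1, 2, 4, 5} ∉ τ ✗.
  V = {[3], [5]}: π^{-1}(V) = {3, 5} ∉ τ ✗.
  V = {[1=4], [3], [5]}: π^{-1}(V) = {1, 3, 4, 5} ∉ τ ✗.
  V = {[2], [3], [5]}: π^{-1}(V) = {2, 3, 5} ∉ τ ✗.
  V = {[1=4], [2], [3], [5]}: π^{-1}(V) = {1, 2, 3, 4, 5} ∈ τ ✓.
Open sets in the quotient: τ_Q = {{}, {[2]}, {[3]}, {[2], [3]}, {[1=4], [2], [3], [5]}} (5 elements).


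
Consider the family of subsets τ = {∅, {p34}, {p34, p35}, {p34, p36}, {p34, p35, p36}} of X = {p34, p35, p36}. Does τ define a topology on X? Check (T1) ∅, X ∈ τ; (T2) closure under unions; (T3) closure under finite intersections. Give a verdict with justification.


τ IS a topology on X.

Axiom (T1): ∅ ∈ τ? Yes; X ∈ τ? Yes.
Axiom (T2/T3): check pairwise unions and intersections of members of τ.
All pairwise intersections and unions checked — each lies in τ. Therefore τ satisfies (T1), (T2), (T3): it IS a topology on X.


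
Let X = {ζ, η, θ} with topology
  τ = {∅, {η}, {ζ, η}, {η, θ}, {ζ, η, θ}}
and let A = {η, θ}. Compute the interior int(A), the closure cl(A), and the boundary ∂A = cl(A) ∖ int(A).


int(A) = {η, θ}, cl(A) = {ζ, η, θ}, ∂A = {ζ}.

Closed sets in (X, τ) are complements of opens:
  closed(X, τ) = {∅, {ζ}, {θ}, {ζ, θ}, {ζ, η, θ}}.
int(A) = ⋃ {U ∈ τ : U ⊆ A}. Opens contained in A: ∅, {η}, {η, θ}.
Taking the union of these: int(A) = {η, θ}.
cl(A) = ⋂ {C closed : A ⊆ C}. Closed sets containing A: {ζ, η, θ}.
Intersecting these: cl(A) = {ζ, η, θ}.
∂A = cl(A) ∖ int(A) = {ζ, η, θ} ∖ {η, θ} = {ζ}.


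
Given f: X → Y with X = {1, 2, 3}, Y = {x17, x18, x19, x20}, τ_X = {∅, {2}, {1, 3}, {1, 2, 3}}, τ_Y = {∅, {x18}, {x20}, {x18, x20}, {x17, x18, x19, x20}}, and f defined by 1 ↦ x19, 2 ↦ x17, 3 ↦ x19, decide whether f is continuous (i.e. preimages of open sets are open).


f IS continuous.

Compute f^{-1}(U) for each U ∈ τ_Y:
  U = ∅: f^{-1}(U) = ∅ ∈ τ_X ✓.
  U = {x18}: f^{-1}(U) = ∅ ∈ τ_X ✓.
  U = {x20}: f^{-1}(U) = ∅ ∈ τ_X ✓.
  U = {x18, x20}: f^{-1}(U) = ∅ ∈ τ_X ✓.
  U = {x17, x18, x19, x20}: f^{-1}(U) = {1, 2, 3} ∈ τ_X ✓.
Every preimage lies in τ_X, so f IS continuous.


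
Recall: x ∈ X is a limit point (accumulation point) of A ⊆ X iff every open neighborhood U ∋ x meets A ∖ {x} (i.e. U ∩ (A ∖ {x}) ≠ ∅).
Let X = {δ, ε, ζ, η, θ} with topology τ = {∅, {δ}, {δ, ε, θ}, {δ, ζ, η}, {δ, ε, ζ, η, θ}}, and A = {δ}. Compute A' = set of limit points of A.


A' = {ε, ζ, η, θ}

For each x ∈ X, list the open sets U ∈ τ with x ∈ U, then check whether U ∩ (A ∖ {x}) ≠ ∅ for every such U.
  x = δ: open {δ} ∋ x has {δ} ∩ (A ∖ {δ}) = ∅, so x is NOT a limit point.
  x = ε: opens ∋ x are {δ, ε, θ}, {δ, ε, ζ, η, θ}; each meets A ∖ {ε}, so x IS a limit point.
  x = ζ: opens ∋ x are {δ, ζ, η}, {δ, ε, ζ, η, θ}; each meets A ∖ {ζ}, so x IS a limit point.
  x = η: opens ∋ x are {δ, ζ, η}, {δ, ε, ζ, η, θ}; each meets A ∖ {η}, so x IS a limit point.
  x = θ: opens ∋ x are {δ, ε, θ}, {δ, ε, ζ, η, θ}; each meets A ∖ {θ}, so x IS a limit point.
Collecting: A' = {ε, ζ, η, θ}.
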